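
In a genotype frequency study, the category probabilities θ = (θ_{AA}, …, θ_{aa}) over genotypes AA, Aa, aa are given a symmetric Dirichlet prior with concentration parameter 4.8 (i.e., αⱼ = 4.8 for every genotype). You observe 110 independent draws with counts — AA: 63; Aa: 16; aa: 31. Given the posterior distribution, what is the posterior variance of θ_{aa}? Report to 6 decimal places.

0.001634

The Dirichlet prior is conjugate to the Multinomial likelihood: each posterior αⱼ = prior αⱼ + observed count nⱼ.
Posterior concentration: (67.8, 20.8, 35.8), total = 124.4.
Var[θ_j] = α_j(Σα−α_j)/((Σα)²(Σα+1)) = 35.8·88.6/(124.4²·125.4) = 0.001634.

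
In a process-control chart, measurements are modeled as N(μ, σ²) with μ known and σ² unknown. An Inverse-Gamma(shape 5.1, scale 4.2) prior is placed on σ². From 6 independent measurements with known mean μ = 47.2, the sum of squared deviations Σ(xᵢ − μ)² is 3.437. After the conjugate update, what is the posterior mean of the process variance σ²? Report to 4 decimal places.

With known mean μ and an Inverse-Gamma(α, β) prior on σ², the Normal likelihood is conjugate: posterior is Inv-Gamma(α + n/2, β + Σ(xᵢ−μ)²/2).
Posterior: Inv-Gamma(5.1 + 6/2, 4.2 + 3.437/2) = Inv-Gamma(8.10, 5.9185).
E[σ²|data] = β/(α−1) = 5.9185/7.10 = 0.8336.

0.8336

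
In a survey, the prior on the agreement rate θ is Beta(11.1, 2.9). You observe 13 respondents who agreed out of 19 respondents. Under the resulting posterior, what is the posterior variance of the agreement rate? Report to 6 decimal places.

0.005793

The Beta prior is conjugate to a Binomial/Bernoulli likelihood; the update adds successes to α and failures to β.
Posterior: Beta(α+k, β+n−k) = Beta(11.1+13, 2.9+6) = Beta(24.1, 8.9).
Var = αβ/((α+β)²(α+β+1)) = 24.1·8.9/(33.0²·34.0) = 0.005793.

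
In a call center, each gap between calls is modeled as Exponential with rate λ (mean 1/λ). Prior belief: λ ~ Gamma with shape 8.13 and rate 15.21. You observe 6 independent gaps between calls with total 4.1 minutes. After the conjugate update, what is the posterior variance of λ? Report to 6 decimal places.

With a Gamma(shape α, rate β) prior on the exponential rate λ, the posterior after n observations with total T = Σxᵢ is Gamma(α+n, β+T).
Posterior: Gamma(8.13+6, 15.21+4.1) = Gamma(14.13, 19.31).
Var = α/β² = 0.037895.

0.037895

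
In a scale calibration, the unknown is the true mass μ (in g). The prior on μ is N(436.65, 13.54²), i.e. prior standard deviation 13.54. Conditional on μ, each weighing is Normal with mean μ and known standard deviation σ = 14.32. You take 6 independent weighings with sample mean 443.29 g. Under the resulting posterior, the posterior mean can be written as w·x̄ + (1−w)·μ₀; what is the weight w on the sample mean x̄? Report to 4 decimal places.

0.8429

For Normal data with known variance σ², a Normal(μ₀, σ₀²) prior on μ is conjugate. Posterior precision = 1/σ₀² + n/σ²; posterior mean is the precision-weighted average of μ₀ and x̄.
σ₀² = 13.54² = 183.3316, σ² = 14.32² = 205.0624. Prior precision 1/σ₀² = 1/183.3316; data precision n/σ² = 6/205.0624.
w = (n/σ²)/(1/σ₀² + n/σ²) = n·σ₀²/(σ² + n·σ₀²) = 6·183.3316/(205.0624 + 6·183.3316) = 1099.9896/1305.052 = 0.8429.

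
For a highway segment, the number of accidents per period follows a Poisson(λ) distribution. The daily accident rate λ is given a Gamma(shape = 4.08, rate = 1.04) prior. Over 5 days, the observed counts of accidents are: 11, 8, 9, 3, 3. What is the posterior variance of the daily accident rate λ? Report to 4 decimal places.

1.0438

With a Gamma(shape α, rate β) prior, the Poisson likelihood is conjugate: the posterior is Gamma(α + ΣXᵢ, β + n).
Sum of counts S = 34 over n = 5 days.
Posterior: Gamma(α+S, β+n) = Gamma(4.08+34, 1.04+5) = Gamma(38.08, 6.04).
Var = α/β² = 38.08/6.04² = 1.0438.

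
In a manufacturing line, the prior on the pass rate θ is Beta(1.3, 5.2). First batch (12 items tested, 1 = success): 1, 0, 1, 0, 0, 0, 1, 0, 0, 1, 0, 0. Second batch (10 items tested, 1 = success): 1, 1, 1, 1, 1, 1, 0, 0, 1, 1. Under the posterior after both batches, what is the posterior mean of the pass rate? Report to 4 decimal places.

0.4667

The Beta prior is conjugate to a Binomial/Bernoulli likelihood; the update adds successes to α and failures to β.
After batch 1: Beta(1.3+4, 5.2+8) = Beta(5.3, 13.2).
After batch 2: Beta(5.3+8, 13.2+2) = Beta(13.3, 15.2).
Posterior mean = α/(α+β) = 13.3/28.5 = 0.4667.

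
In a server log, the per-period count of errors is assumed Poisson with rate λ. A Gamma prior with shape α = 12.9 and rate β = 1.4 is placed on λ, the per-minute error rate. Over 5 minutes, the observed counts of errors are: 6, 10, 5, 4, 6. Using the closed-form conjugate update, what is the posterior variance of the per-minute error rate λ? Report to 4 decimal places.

With a Gamma(shape α, rate β) prior, the Poisson likelihood is conjugate: the posterior is Gamma(α + ΣXᵢ, β + n).
Sum of counts S = 31 over n = 5 minutes.
Posterior: Gamma(α+S, β+n) = Gamma(12.9+31, 1.4+5) = Gamma(43.9, 6.4).
Var = α/β² = 43.9/6.4² = 1.0718.

1.0718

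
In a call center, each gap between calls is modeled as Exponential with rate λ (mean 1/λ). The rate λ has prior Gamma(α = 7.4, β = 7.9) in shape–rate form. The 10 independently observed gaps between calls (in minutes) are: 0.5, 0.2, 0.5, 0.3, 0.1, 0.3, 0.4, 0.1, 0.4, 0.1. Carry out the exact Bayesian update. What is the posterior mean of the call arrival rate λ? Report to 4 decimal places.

1.6111

With a Gamma(shape α, rate β) prior on the exponential rate λ, the posterior after n observations with total T = Σxᵢ is Gamma(α+n, β+T).
Sum of observations T = 2.9 minutes; n = 10.
Posterior: Gamma(7.4+10, 7.9+2.9) = Gamma(17.4, 10.8).
Posterior mean of λ = α/β = 17.4/10.8 = 1.6111.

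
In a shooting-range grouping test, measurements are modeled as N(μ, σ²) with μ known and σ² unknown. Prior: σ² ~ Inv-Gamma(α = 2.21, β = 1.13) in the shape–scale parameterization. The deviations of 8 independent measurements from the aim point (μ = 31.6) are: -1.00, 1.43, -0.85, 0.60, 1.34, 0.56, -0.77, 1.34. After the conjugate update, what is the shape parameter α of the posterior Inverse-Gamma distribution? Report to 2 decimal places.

6.21

With known mean μ and an Inverse-Gamma(α, β) prior on σ², the Normal likelihood is conjugate: posterior is Inv-Gamma(α + n/2, β + Σ(xᵢ−μ)²/2).
Σ(xᵢ−μ)² = (-1.00)² + (1.43)² + (-0.85)² + (0.60)² + (1.34)² + (0.56)² + (-0.77)² + (1.34)² = 8.6251.
Posterior: Inv-Gamma(2.21 + 8/2, 1.13 + 8.6251/2) = Inv-Gamma(6.21, 5.44255).
Posterior α = 6.21.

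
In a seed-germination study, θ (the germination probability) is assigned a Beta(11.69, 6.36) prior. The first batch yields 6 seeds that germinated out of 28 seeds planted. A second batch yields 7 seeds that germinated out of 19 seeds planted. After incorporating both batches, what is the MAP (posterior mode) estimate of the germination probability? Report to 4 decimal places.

0.3757

The Beta prior is conjugate to a Binomial/Bernoulli likelihood; the update adds successes to α and failures to β.
After batch 1: Beta(11.69+6, 6.36+22) = Beta(17.69, 28.36).
After batch 2: Beta(17.69+7, 28.36+12) = Beta(24.69, 40.36).
Mode of Beta(a,b) for a,b>1 is (a−1)/(a+b−2) = 23.69/63.05 = 0.3757.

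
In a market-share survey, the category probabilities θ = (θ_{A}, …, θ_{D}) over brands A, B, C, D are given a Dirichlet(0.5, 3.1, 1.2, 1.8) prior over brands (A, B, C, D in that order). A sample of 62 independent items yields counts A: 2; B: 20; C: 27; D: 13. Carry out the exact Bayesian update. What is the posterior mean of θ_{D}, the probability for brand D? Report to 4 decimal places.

0.2157

The Dirichlet prior is conjugate to the Multinomial likelihood: each posterior αⱼ = prior αⱼ + observed count nⱼ.
Posterior concentration: (2.5, 23.1, 28.2, 14.8), total = 68.6.
E[θ_{D}|data] = α_{D}/Σα = 14.8/68.6 = 0.2157.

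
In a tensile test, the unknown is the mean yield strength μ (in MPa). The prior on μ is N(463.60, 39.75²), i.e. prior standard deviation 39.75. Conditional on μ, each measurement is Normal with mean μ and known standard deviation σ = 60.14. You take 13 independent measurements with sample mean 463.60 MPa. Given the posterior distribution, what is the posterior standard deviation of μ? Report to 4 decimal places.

15.3806

For Normal data with known variance σ², a Normal(μ₀, σ₀²) prior on μ is conjugate. Posterior precision = 1/σ₀² + n/σ²; posterior mean is the precision-weighted average of μ₀ and x̄.
σ₀² = 39.75² = 1580.0625, σ² = 60.14² = 3616.8196; σ² + n·σ₀² = 3616.8196 + 13·1580.0625 = 24157.6321.
Posterior precision = 1/σ₀² + n/σ² = 1/1580.0625 + 13/3616.8196 = (σ² + n·σ₀²)/(σ₀²σ²) = 24157.6321/(1580.0625·3616.8196); posterior variance σₙ² = σ₀²σ²/(σ² + n·σ₀²) = 1580.0625·3616.8196/24157.6321 = 236.562963.
Posterior SD = √σₙ² = √(1580.0625·3616.8196/24157.6321) = 15.3806.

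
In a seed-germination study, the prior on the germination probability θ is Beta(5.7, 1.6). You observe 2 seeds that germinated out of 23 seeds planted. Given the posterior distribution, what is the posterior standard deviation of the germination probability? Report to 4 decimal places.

0.0778

The Beta prior is conjugate to a Binomial/Bernoulli likelihood; the update adds successes to α and failures to β.
Posterior: Beta(α+k, β+n−k) = Beta(5.7+2, 1.6+21) = Beta(7.7, 22.6).
Var = αβ/((α+β)²(α+β+1)) = 7.7·22.6/(30.3²·31.3) = 0.00605577; SD = √0.00605577 = 0.0778.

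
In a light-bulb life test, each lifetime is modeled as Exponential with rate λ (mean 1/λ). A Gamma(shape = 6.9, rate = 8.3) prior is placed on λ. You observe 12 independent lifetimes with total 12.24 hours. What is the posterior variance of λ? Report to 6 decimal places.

With a Gamma(shape α, rate β) prior on the exponential rate λ, the posterior after n observations with total T = Σxᵢ is Gamma(α+n, β+T).
Posterior: Gamma(6.9+12, 8.3+12.24) = Gamma(18.9, 20.54).
Var = α/β² = 0.044798.

0.044798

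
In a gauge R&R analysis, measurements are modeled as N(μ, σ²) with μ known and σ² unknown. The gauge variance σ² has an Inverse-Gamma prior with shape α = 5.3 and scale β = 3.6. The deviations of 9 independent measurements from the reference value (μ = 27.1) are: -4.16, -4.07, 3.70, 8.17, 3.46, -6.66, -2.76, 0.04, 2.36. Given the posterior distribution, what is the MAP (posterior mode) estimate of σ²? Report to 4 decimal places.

With known mean μ and an Inverse-Gamma(α, β) prior on σ², the Normal likelihood is conjugate: posterior is Inv-Gamma(α + n/2, β + Σ(xᵢ−μ)²/2).
Σ(xᵢ−μ)² = (-4.16)² + (-4.07)² + (3.70)² + (8.17)² + (3.46)² + (-6.66)² + (-2.76)² + (0.04)² + (2.36)² = 183.8254.
Posterior: Inv-Gamma(5.3 + 9/2, 3.6 + 183.8254/2) = Inv-Gamma(9.80, 95.51270).
Mode = β/(α+1) = 95.51270/10.80 = 8.8438.

8.8438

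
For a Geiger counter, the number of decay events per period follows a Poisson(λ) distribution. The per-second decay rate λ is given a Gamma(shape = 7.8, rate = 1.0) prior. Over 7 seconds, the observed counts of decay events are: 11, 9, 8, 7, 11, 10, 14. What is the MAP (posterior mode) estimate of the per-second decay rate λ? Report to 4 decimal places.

9.6000

With a Gamma(shape α, rate β) prior, the Poisson likelihood is conjugate: the posterior is Gamma(α + ΣXᵢ, β + n).
Sum of counts S = 70 over n = 7 seconds.
Posterior: Gamma(α+S, β+n) = Gamma(7.8+70, 1.0+7) = Gamma(77.8, 8.0).
Mode of Gamma(α,β) for α≥1 is (α−1)/β = 76.8/8.0 = 9.6000.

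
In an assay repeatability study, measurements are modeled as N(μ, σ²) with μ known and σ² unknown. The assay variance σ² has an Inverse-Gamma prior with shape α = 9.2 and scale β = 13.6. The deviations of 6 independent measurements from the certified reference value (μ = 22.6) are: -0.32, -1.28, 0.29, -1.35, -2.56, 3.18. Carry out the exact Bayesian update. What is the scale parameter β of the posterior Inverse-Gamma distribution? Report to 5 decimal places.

With known mean μ and an Inverse-Gamma(α, β) prior on σ², the Normal likelihood is conjugate: posterior is Inv-Gamma(α + n/2, β + Σ(xᵢ−μ)²/2).
Σ(xᵢ−μ)² = (-0.32)² + (-1.28)² + (0.29)² + (-1.35)² + (-2.56)² + (3.18)² = 20.3134.
Posterior: Inv-Gamma(9.2 + 6/2, 13.6 + 20.3134/2) = Inv-Gamma(12.20, 23.75670).
Posterior β = 23.75670.

23.75670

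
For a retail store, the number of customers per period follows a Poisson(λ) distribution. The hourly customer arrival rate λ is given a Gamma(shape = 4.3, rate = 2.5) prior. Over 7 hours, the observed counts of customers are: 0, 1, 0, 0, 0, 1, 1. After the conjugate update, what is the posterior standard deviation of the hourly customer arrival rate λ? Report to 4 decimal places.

With a Gamma(shape α, rate β) prior, the Poisson likelihood is conjugate: the posterior is Gamma(α + ΣXᵢ, β + n).
Sum of counts S = 3 over n = 7 hours.
Posterior: Gamma(α+S, β+n) = Gamma(4.3+3, 2.5+7) = Gamma(7.3, 9.5).
SD = √α/β = √7.3/9.5 = 0.2844.

0.2844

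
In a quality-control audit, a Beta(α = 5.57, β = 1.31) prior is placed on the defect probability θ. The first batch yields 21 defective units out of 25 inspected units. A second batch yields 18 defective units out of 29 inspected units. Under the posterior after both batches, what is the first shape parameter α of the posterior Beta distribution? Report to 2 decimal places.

44.57

The Beta prior is conjugate to a Binomial/Bernoulli likelihood; the update adds successes to α and failures to β.
After batch 1: Beta(5.57+21, 1.31+4) = Beta(26.57, 5.31).
After batch 2: Beta(26.57+18, 5.31+11) = Beta(44.57, 16.31).
Posterior α = 44.57.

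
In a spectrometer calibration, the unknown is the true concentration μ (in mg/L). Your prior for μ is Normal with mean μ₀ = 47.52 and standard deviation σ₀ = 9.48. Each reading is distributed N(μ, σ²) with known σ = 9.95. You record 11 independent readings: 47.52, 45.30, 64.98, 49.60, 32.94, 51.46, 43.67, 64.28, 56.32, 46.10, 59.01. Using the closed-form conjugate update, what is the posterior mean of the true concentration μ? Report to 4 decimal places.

50.6981

For Normal data with known variance σ², a Normal(μ₀, σ₀²) prior on μ is conjugate. Posterior precision = 1/σ₀² + n/σ²; posterior mean is the precision-weighted average of μ₀ and x̄.
Σxᵢ = 47.52 + 45.30 + 64.98 + 49.60 + 32.94 + 51.46 + 43.67 + 64.28 + 56.32 + 46.10 + 59.01 = 561.18, so n·x̄ = 561.18.
σ₀² = 9.48² = 89.8704, σ² = 9.95² = 99.0025; σ² + n·σ₀² = 99.0025 + 11·89.8704 = 1087.5769.
Posterior mean = (μ₀/σ₀² + n·x̄/σ²)/(1/σ₀² + n/σ²) = (σ²·μ₀ + σ₀²·n·x̄)/(σ² + n·σ₀²) = (99.0025·47.52 + 89.8704·561.18)/1087.5769 = 55138.069872/1087.5769 = 50.6981.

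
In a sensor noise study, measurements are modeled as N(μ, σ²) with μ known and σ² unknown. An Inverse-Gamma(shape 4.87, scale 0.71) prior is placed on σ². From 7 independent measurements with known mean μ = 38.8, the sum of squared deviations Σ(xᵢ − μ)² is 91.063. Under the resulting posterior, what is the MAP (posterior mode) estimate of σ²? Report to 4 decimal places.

With known mean μ and an Inverse-Gamma(α, β) prior on σ², the Normal likelihood is conjugate: posterior is Inv-Gamma(α + n/2, β + Σ(xᵢ−μ)²/2).
Posterior: Inv-Gamma(4.87 + 7/2, 0.71 + 91.063/2) = Inv-Gamma(8.37, 46.2415).
Mode = β/(α+1) = 46.2415/9.37 = 4.9351.

4.9351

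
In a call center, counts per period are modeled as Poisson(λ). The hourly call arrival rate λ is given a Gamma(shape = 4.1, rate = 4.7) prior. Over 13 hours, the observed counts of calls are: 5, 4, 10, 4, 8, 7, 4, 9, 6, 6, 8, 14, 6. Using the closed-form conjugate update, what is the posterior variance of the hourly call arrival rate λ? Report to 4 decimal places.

With a Gamma(shape α, rate β) prior, the Poisson likelihood is conjugate: the posterior is Gamma(α + ΣXᵢ, β + n).
Sum of counts S = 91 over n = 13 hours.
Posterior: Gamma(α+S, β+n) = Gamma(4.1+91, 4.7+13) = Gamma(95.1, 17.7).
Var = α/β² = 95.1/17.7² = 0.3036.

0.3036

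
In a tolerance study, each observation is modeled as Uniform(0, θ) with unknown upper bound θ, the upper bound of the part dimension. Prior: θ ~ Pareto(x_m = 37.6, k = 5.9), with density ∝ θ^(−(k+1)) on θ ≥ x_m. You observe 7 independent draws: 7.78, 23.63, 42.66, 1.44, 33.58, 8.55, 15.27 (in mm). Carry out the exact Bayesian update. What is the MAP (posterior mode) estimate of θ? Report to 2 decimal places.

A Pareto(scale x_m, shape k) prior on the upper bound θ of Uniform(0, θ) is conjugate: posterior is Pareto(max(x_m, max xᵢ), k + n).
Sample maximum = 42.66; prior scale x_m = 37.6 → posterior scale = max = 42.66.
Posterior shape = 5.9 + 7 = 12.9.
The Pareto density is decreasing on [x_m, ∞), so the mode is x_m = 42.66.

42.66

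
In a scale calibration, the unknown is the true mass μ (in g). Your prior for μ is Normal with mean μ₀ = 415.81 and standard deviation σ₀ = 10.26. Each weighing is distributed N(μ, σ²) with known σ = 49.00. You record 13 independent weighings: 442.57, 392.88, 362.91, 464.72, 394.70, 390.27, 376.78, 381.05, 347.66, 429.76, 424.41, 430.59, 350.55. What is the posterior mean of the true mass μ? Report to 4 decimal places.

409.7589

For Normal data with known variance σ², a Normal(μ₀, σ₀²) prior on μ is conjugate. Posterior precision = 1/σ₀² + n/σ²; posterior mean is the precision-weighted average of μ₀ and x̄.
Σxᵢ = 442.57 + 392.88 + 362.91 + 464.72 + 394.70 + 390.27 + 376.78 + 381.05 + 347.66 + 429.76 + 424.41 + 430.59 + 350.55 = 5188.85, so n·x̄ = 5188.85.
σ₀² = 10.26² = 105.2676, σ² = 49.00² = 2401; σ² + n·σ₀² = 2401 + 13·105.2676 = 3769.4788.
Posterior mean = (μ₀/σ₀² + n·x̄/σ²)/(1/σ₀² + n/σ²) = (σ²·μ₀ + σ₀²·n·x̄)/(σ² + n·σ₀²) = (2401·415.81 + 105.2676·5188.85)/3769.4788 = 1544577.59626/3769.4788 = 409.7589.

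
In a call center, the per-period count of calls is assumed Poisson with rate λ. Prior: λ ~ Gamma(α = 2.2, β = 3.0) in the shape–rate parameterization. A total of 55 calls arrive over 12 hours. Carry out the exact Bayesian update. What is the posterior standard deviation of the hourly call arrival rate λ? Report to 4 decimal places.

With a Gamma(shape α, rate β) prior, the Poisson likelihood is conjugate: the posterior is Gamma(α + ΣXᵢ, β + n).
Posterior: Gamma(α+S, β+n) = Gamma(2.2+55, 3.0+12) = Gamma(57.2, 15.0).
SD = √α/β = √57.2/15.0 = 0.5042.

0.5042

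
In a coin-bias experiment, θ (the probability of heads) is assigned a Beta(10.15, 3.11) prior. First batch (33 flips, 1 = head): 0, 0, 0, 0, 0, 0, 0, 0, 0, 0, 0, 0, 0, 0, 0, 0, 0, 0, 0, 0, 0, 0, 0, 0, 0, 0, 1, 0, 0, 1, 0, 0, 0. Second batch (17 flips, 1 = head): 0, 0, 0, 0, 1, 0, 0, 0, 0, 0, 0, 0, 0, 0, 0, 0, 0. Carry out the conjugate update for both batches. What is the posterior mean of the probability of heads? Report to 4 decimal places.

The Beta prior is conjugate to a Binomial/Bernoulli likelihood; the update adds successes to α and failures to β.
After batch 1: Beta(10.15+2, 3.11+31) = Beta(12.15, 34.11).
After batch 2: Beta(12.15+1, 34.11+16) = Beta(13.15, 50.11).
Posterior mean = α/(α+β) = 13.15/63.26 = 0.2079.

0.2079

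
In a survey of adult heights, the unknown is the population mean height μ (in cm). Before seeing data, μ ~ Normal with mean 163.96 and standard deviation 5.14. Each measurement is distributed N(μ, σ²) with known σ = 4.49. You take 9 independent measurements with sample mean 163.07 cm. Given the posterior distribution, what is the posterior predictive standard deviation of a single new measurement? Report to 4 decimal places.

For Normal data with known variance σ², a Normal(μ₀, σ₀²) prior on μ is conjugate. Posterior precision = 1/σ₀² + n/σ²; posterior mean is the precision-weighted average of μ₀ and x̄.
σ₀² = 5.14² = 26.4196, σ² = 4.49² = 20.1601; σ² + n·σ₀² = 20.1601 + 9·26.4196 = 257.9365.
Posterior precision = 1/σ₀² + n/σ² = 1/26.4196 + 9/20.1601 = (σ² + n·σ₀²)/(σ₀²σ²) = 257.9365/(26.4196·20.1601); posterior variance σₙ² = σ₀²σ²/(σ² + n·σ₀²) = 26.4196·20.1601/257.9365 = 2.064934.
Predictive variance for one new observation = σₙ² + σ² = 26.4196·20.1601/257.9365 + 20.1601 = σ²·(σ₀² + 257.9365)/257.9365 = 20.1601·284.3561/257.9365 = 22.225034; SD = √(20.1601·284.3561/257.9365) = 4.7143.

4.7143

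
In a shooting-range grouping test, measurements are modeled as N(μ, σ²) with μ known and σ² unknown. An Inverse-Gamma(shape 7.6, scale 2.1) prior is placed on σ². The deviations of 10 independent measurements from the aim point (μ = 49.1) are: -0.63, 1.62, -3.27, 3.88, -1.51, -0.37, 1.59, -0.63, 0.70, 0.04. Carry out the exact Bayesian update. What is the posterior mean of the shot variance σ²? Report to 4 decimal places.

With known mean μ and an Inverse-Gamma(α, β) prior on σ², the Normal likelihood is conjugate: posterior is Inv-Gamma(α + n/2, β + Σ(xᵢ−μ)²/2).
Σ(xᵢ−μ)² = (-0.63)² + (1.62)² + (-3.27)² + (3.88)² + (-1.51)² + (-0.37)² + (1.59)² + (-0.63)² + (0.70)² + (0.04)² = 34.6022.
Posterior: Inv-Gamma(7.6 + 10/2, 2.1 + 34.6022/2) = Inv-Gamma(12.60, 19.40110).
E[σ²|data] = β/(α−1) = 19.40110/11.60 = 1.6725.

1.6725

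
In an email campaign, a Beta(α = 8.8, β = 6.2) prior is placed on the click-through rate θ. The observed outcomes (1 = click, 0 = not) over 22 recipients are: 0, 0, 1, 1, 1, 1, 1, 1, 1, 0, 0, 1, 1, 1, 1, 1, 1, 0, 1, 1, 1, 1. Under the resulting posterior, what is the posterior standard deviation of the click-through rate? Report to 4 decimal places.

0.0745

The Beta prior is conjugate to a Binomial/Bernoulli likelihood; the update adds successes to α and failures to β.
Posterior: Beta(α+k, β+n−k) = Beta(8.8+17, 6.2+5) = Beta(25.8, 11.2).
Var = αβ/((α+β)²(α+β+1)) = 25.8·11.2/(37.0²·38.0) = 0.00555457; SD = √0.00555457 = 0.0745.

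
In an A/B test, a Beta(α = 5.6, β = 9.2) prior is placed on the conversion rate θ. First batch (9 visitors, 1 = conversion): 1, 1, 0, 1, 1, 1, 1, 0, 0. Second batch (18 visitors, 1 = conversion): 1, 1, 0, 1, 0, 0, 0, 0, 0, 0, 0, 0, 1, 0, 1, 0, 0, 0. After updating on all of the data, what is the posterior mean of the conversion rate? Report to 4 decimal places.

0.3971

The Beta prior is conjugate to a Binomial/Bernoulli likelihood; the update adds successes to α and failures to β.
After batch 1: Beta(5.6+6, 9.2+3) = Beta(11.6, 12.2).
After batch 2: Beta(11.6+5, 12.2+13) = Beta(16.6, 25.2).
Posterior mean = α/(α+β) = 16.6/41.8 = 0.3971.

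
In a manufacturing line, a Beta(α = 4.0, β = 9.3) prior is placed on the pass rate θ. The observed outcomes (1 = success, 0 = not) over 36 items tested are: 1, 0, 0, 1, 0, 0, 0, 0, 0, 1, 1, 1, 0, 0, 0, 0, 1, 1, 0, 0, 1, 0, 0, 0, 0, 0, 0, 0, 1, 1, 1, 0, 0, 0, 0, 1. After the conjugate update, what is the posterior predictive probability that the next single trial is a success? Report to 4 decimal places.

0.3245

The Beta prior is conjugate to a Binomial/Bernoulli likelihood; the update adds successes to α and failures to β.
Posterior: Beta(α+k, β+n−k) = Beta(4.0+12, 9.3+24) = Beta(16.0, 33.3).
For a single future Bernoulli trial, P(success | data) = α/(α+β) = 0.3245.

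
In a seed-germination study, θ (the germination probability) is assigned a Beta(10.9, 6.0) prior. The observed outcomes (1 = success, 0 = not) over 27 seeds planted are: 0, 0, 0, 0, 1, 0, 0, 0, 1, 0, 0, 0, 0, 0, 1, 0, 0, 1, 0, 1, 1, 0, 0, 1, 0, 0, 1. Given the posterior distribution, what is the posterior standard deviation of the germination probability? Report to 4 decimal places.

0.0739

The Beta prior is conjugate to a Binomial/Bernoulli likelihood; the update adds successes to α and failures to β.
Posterior: Beta(α+k, β+n−k) = Beta(10.9+8, 6.0+19) = Beta(18.9, 25.0).
Var = αβ/((α+β)²(α+β+1)) = 18.9·25.0/(43.9²·44.9) = 0.00546042; SD = √0.00546042 = 0.0739.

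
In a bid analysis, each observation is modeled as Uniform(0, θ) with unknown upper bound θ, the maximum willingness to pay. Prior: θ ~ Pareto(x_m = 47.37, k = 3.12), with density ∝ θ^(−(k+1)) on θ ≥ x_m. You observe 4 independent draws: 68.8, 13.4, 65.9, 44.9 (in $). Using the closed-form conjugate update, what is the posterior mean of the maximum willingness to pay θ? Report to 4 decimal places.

80.0418

A Pareto(scale x_m, shape k) prior on the upper bound θ of Uniform(0, θ) is conjugate: posterior is Pareto(max(x_m, max xᵢ), k + n).
Sample maximum = 68.8; prior scale x_m = 47.37 → posterior scale = max = 68.80.
Posterior shape = 3.12 + 4 = 7.12.
E[θ|data] = k·x_m/(k−1) = 7.12·68.80/6.12 = 80.0418.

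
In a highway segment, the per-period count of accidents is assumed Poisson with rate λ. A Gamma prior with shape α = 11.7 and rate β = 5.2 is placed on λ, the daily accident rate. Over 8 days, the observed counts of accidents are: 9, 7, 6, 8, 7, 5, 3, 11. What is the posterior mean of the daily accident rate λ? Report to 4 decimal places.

With a Gamma(shape α, rate β) prior, the Poisson likelihood is conjugate: the posterior is Gamma(α + ΣXᵢ, β + n).
Sum of counts S = 56 over n = 8 days.
Posterior: Gamma(α+S, β+n) = Gamma(11.7+56, 5.2+8) = Gamma(67.7, 13.2).
Posterior mean = α/β = 67.7/13.2 = 5.1288.

5.1288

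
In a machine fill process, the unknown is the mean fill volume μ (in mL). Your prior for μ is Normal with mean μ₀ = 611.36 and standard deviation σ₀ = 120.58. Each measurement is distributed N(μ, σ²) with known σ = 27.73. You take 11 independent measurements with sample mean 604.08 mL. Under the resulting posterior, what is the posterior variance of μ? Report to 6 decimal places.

For Normal data with known variance σ², a Normal(μ₀, σ₀²) prior on μ is conjugate. Posterior precision = 1/σ₀² + n/σ²; posterior mean is the precision-weighted average of μ₀ and x̄.
σ₀² = 120.58² = 14539.5364, σ² = 27.73² = 768.9529; σ² + n·σ₀² = 768.9529 + 11·14539.5364 = 160703.8533.
Posterior precision = 1/σ₀² + n/σ² = 1/14539.5364 + 11/768.9529 = (σ² + n·σ₀²)/(σ₀²σ²) = 160703.8533/(14539.5364·768.9529); posterior variance σₙ² = σ₀²σ²/(σ² + n·σ₀²) = 14539.5364·768.9529/160703.8533 = 69.570321.

69.570321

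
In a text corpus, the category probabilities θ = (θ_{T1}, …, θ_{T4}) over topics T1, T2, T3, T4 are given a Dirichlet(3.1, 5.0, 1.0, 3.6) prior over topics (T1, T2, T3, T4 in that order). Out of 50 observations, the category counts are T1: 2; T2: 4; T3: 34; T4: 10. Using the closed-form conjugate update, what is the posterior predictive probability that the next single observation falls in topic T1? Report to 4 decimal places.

The Dirichlet prior is conjugate to the Multinomial likelihood: each posterior αⱼ = prior αⱼ + observed count nⱼ.
Posterior concentration: (5.1, 9.0, 35.0, 13.6), total = 62.7.
P(next = T1 | data) = α_{T1}/Σα = 0.0813.

0.0813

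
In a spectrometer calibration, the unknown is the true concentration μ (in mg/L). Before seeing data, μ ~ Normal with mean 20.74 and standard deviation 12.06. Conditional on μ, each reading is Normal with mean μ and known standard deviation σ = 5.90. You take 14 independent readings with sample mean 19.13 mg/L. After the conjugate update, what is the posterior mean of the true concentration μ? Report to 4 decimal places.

19.1571

For Normal data with known variance σ², a Normal(μ₀, σ₀²) prior on μ is conjugate. Posterior precision = 1/σ₀² + n/σ²; posterior mean is the precision-weighted average of μ₀ and x̄.
n·x̄ = 14·19.13 = 267.82.
σ₀² = 12.06² = 145.4436, σ² = 5.90² = 34.81; σ² + n·σ₀² = 34.81 + 14·145.4436 = 2071.0204.
Posterior mean = (μ₀/σ₀² + n·x̄/σ²)/(1/σ₀² + n/σ²) = (σ²·μ₀ + σ₀²·n·x̄)/(σ² + n·σ₀²) = (34.81·20.74 + 145.4436·267.82)/2071.0204 = 39674.664352/2071.0204 = 19.1571.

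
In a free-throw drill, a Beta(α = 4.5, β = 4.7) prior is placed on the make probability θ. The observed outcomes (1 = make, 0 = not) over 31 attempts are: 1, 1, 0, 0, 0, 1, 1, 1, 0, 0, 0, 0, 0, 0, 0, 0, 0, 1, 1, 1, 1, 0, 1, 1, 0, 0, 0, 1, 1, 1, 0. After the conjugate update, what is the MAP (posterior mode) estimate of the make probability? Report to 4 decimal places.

The Beta prior is conjugate to a Binomial/Bernoulli likelihood; the update adds successes to α and failures to β.
Posterior: Beta(α+k, β+n−k) = Beta(4.5+14, 4.7+17) = Beta(18.5, 21.7).
Mode of Beta(a,b) for a,b>1 is (a−1)/(a+b−2) = 17.5/38.2 = 0.4581.

0.4581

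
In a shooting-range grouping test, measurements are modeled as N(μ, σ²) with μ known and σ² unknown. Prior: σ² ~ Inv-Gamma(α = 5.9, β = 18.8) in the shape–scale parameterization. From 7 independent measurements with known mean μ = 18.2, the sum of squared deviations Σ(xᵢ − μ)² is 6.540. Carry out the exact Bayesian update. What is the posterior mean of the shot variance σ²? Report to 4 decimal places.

2.6274

With known mean μ and an Inverse-Gamma(α, β) prior on σ², the Normal likelihood is conjugate: posterior is Inv-Gamma(α + n/2, β + Σ(xᵢ−μ)²/2).
Posterior: Inv-Gamma(5.9 + 7/2, 18.8 + 6.540/2) = Inv-Gamma(9.40, 22.0700).
E[σ²|data] = β/(α−1) = 22.0700/8.40 = 2.6274.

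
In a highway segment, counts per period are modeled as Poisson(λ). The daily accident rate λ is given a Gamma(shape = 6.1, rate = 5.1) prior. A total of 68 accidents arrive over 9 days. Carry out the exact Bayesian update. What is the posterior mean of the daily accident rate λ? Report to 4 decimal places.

With a Gamma(shape α, rate β) prior, the Poisson likelihood is conjugate: the posterior is Gamma(α + ΣXᵢ, β + n).
Posterior: Gamma(α+S, β+n) = Gamma(6.1+68, 5.1+9) = Gamma(74.1, 14.1).
Posterior mean = α/β = 74.1/14.1 = 5.2553.

5.2553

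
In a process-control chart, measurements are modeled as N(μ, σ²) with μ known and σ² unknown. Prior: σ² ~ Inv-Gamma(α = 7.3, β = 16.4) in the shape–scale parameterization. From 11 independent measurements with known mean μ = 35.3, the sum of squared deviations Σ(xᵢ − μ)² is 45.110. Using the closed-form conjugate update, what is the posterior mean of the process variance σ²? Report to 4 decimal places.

3.3013

With known mean μ and an Inverse-Gamma(α, β) prior on σ², the Normal likelihood is conjugate: posterior is Inv-Gamma(α + n/2, β + Σ(xᵢ−μ)²/2).
Posterior: Inv-Gamma(7.3 + 11/2, 16.4 + 45.110/2) = Inv-Gamma(12.80, 38.9550).
E[σ²|data] = β/(α−1) = 38.9550/11.80 = 3.3013.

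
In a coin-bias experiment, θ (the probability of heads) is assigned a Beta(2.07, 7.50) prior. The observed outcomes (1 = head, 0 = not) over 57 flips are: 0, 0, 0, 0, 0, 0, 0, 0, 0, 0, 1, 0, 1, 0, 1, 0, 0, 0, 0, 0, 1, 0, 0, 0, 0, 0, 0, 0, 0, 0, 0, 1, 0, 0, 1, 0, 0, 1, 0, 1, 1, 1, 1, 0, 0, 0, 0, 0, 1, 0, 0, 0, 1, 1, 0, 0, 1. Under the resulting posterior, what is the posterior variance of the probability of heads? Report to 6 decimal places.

0.002822

The Beta prior is conjugate to a Binomial/Bernoulli likelihood; the update adds successes to α and failures to β.
Posterior: Beta(α+k, β+n−k) = Beta(2.07+15, 7.50+42) = Beta(17.07, 49.50).
Var = αβ/((α+β)²(α+β+1)) = 17.07·49.50/(66.57²·67.57) = 0.002822.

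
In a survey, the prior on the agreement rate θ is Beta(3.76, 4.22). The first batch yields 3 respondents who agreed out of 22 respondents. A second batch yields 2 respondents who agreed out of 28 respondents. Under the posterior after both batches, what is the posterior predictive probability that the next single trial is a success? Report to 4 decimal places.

The Beta prior is conjugate to a Binomial/Bernoulli likelihood; the update adds successes to α and failures to β.
After batch 1: Beta(3.76+3, 4.22+19) = Beta(6.76, 23.22).
After batch 2: Beta(6.76+2, 23.22+26) = Beta(8.76, 49.22).
For a single future Bernoulli trial, P(success | data) = α/(α+β) = 0.1511.

0.1511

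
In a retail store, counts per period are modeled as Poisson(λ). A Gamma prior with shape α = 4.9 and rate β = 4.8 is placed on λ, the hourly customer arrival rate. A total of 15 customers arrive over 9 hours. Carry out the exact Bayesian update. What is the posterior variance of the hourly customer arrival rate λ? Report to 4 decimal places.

0.1045

With a Gamma(shape α, rate β) prior, the Poisson likelihood is conjugate: the posterior is Gamma(α + ΣXᵢ, β + n).
Posterior: Gamma(α+S, β+n) = Gamma(4.9+15, 4.8+9) = Gamma(19.9, 13.8).
Var = α/β² = 19.9/13.8² = 0.1045.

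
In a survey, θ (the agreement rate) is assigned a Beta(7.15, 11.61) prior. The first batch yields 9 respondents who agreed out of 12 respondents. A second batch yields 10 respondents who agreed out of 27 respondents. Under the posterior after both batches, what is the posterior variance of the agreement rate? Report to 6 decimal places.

0.004217

The Beta prior is conjugate to a Binomial/Bernoulli likelihood; the update adds successes to α and failures to β.
After batch 1: Beta(7.15+9, 11.61+3) = Beta(16.15, 14.61).
After batch 2: Beta(16.15+10, 14.61+17) = Beta(26.15, 31.61).
Var = αβ/((α+β)²(α+β+1)) = 26.15·31.61/(57.76²·58.76) = 0.004217.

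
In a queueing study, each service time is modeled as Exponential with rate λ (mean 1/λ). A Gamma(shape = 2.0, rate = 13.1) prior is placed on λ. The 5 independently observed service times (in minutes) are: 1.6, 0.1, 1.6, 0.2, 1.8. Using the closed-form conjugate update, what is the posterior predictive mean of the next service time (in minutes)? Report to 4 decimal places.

With a Gamma(shape α, rate β) prior on the exponential rate λ, the posterior after n observations with total T = Σxᵢ is Gamma(α+n, β+T).
Sum of observations T = 5.3 minutes; n = 5.
Posterior: Gamma(2.0+5, 13.1+5.3) = Gamma(7.0, 18.4).
The predictive distribution for the next observation is Lomax; its mean is β/(α−1) = 18.4/6.0 = 3.0667.

3.0667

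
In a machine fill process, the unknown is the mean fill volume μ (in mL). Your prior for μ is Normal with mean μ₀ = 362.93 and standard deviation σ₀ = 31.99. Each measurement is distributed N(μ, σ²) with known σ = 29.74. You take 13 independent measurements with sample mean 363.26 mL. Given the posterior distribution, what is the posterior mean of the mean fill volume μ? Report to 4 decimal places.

For Normal data with known variance σ², a Normal(μ₀, σ₀²) prior on μ is conjugate. Posterior precision = 1/σ₀² + n/σ²; posterior mean is the precision-weighted average of μ₀ and x̄.
n·x̄ = 13·363.26 = 4722.38.
σ₀² = 31.99² = 1023.3601, σ² = 29.74² = 884.4676; σ² + n·σ₀² = 884.4676 + 13·1023.3601 = 14188.1489.
Posterior mean = (μ₀/σ₀² + n·x̄/σ²)/(1/σ₀² + n/σ²) = (σ²·μ₀ + σ₀²·n·x̄)/(σ² + n·σ₀²) = (884.4676·362.93 + 1023.3601·4722.38)/14188.1489 = 5153695.095106/14188.1489 = 363.2394.

363.2394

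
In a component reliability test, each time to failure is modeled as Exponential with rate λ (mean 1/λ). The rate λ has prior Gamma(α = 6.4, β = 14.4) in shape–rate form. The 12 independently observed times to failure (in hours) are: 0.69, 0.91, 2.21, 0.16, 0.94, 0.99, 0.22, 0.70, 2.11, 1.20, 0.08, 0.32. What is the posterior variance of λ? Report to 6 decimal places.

0.029606

With a Gamma(shape α, rate β) prior on the exponential rate λ, the posterior after n observations with total T = Σxᵢ is Gamma(α+n, β+T).
Sum of observations T = 10.53 hours; n = 12.
Posterior: Gamma(6.4+12, 14.4+10.53) = Gamma(18.4, 24.93).
Var = α/β² = 0.029606.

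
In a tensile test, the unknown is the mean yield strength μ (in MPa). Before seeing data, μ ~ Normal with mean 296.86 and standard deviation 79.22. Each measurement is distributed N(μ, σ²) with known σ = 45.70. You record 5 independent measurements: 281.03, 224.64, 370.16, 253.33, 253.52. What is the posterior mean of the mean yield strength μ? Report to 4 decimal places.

277.8043

For Normal data with known variance σ², a Normal(μ₀, σ₀²) prior on μ is conjugate. Posterior precision = 1/σ₀² + n/σ²; posterior mean is the precision-weighted average of μ₀ and x̄.
Σxᵢ = 281.03 + 224.64 + 370.16 + 253.33 + 253.52 = 1382.68, so n·x̄ = 1382.68.
σ₀² = 79.22² = 6275.8084, σ² = 45.70² = 2088.49; σ² + n·σ₀² = 2088.49 + 5·6275.8084 = 33467.532.
Posterior mean = (μ₀/σ₀² + n·x̄/σ²)/(1/σ₀² + n/σ²) = (σ²·μ₀ + σ₀²·n·x̄)/(σ² + n·σ₀²) = (2088.49·296.86 + 6275.8084·1382.68)/33467.532 = 9297423.899912/33467.532 = 277.8043.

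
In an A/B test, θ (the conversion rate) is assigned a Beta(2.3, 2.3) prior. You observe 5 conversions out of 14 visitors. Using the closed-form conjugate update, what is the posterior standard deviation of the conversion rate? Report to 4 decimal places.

The Beta prior is conjugate to a Binomial/Bernoulli likelihood; the update adds successes to α and failures to β.
Posterior: Beta(α+k, β+n−k) = Beta(2.3+5, 2.3+9) = Beta(7.3, 11.3).
Var = αβ/((α+β)²(α+β+1)) = 7.3·11.3/(18.6²·19.6) = 0.01216520; SD = √0.01216520 = 0.1103.

0.1103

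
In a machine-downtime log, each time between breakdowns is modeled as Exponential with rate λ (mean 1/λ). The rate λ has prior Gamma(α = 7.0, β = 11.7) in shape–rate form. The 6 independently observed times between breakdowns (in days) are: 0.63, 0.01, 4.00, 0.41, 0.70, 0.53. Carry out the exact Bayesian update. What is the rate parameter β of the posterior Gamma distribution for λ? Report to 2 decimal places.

17.98

With a Gamma(shape α, rate β) prior on the exponential rate λ, the posterior after n observations with total T = Σxᵢ is Gamma(α+n, β+T).
Sum of observations T = 6.28 days; n = 6.
Posterior: Gamma(7.0+6, 11.7+6.28) = Gamma(13.0, 17.98).
Posterior β = 17.98.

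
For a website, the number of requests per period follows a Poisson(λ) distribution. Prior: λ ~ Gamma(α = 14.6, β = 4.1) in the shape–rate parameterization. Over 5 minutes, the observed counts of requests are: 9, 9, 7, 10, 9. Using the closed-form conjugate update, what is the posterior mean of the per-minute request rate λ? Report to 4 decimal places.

6.4396

With a Gamma(shape α, rate β) prior, the Poisson likelihood is conjugate: the posterior is Gamma(α + ΣXᵢ, β + n).
Sum of counts S = 44 over n = 5 minutes.
Posterior: Gamma(α+S, β+n) = Gamma(14.6+44, 4.1+5) = Gamma(58.6, 9.1).
Posterior mean = α/β = 58.6/9.1 = 6.4396.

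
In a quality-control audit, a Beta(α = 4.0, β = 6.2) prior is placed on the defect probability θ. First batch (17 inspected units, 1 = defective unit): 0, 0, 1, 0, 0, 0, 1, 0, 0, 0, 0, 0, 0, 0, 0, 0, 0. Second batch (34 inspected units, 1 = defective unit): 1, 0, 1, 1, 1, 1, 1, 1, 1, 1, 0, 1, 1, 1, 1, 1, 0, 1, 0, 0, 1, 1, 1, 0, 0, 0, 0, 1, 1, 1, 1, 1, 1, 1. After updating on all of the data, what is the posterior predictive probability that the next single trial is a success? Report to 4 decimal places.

0.5065

The Beta prior is conjugate to a Binomial/Bernoulli likelihood; the update adds successes to α and failures to β.
After batch 1: Beta(4.0+2, 6.2+15) = Beta(6.0, 21.2).
After batch 2: Beta(6.0+25, 21.2+9) = Beta(31.0, 30.2).
For a single future Bernoulli trial, P(success | data) = α/(α+β) = 0.5065.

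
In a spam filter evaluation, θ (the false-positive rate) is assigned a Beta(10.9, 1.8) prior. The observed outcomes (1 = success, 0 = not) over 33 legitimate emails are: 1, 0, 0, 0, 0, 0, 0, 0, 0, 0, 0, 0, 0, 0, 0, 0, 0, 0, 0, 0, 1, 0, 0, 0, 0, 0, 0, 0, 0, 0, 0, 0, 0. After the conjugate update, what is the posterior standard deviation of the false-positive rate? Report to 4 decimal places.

0.0659

The Beta prior is conjugate to a Binomial/Bernoulli likelihood; the update adds successes to α and failures to β.
Posterior: Beta(α+k, β+n−k) = Beta(10.9+2, 1.8+31) = Beta(12.9, 32.8).
Var = αβ/((α+β)²(α+β+1)) = 12.9·32.8/(45.7²·46.7) = 0.00433825; SD = √0.00433825 = 0.0659.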